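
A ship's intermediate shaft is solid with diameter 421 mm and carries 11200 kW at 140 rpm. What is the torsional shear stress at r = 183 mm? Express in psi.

6570 psi

ω = 2π·140/60 = 14.66 rad/s, so T = P/ω = 11200×10³ / 14.66 = 763900 N·m.
J = πd⁴/32 = π(0.421)⁴/32 = 3.084×10^-3 m⁴.
Shear stress varies linearly with radius: τ = T·r/J = 763900 × 0.183 / 3.084×10^-3 = 4.533×10^7 Pa.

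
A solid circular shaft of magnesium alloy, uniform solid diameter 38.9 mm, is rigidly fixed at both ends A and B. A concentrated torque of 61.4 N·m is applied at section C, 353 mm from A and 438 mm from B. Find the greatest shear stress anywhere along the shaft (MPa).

With uniform GJ and both ends fixed, compatibility θ_AC = θ_CB gives T_A·a = T_B·b, together with T_A + T_B = T₀.
T_A = T₀·b/(a+b) = 61.40·438/791.0 = 34.00 N·m; T_B = 27.40 N·m.
τ in each portion: τ_AC = 2.94×10^6 Pa, τ_CB = 2.37×10^6 Pa; maximum is in AC.
τ_max = T_AC·r/J = 34.00·0.0194/2.25×10^-7 = 2.942×10^6 Pa.

2.94 MPa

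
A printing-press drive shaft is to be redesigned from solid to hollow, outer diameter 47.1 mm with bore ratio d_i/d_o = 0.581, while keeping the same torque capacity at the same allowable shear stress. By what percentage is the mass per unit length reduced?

Equal τ_max and T ⇒ the solid shaft needs d_s³ = d_o³(1−k⁴), so d_s = 47.1·(1−0.581⁴)^(1/3) = 45.24 mm.
Area ratio A_h/A_s = d_o²(1−k²)/d_s² = (1−k²)/(1−k⁴)^(2/3) = 0.7181.
Mass saving = 1 − 0.7181 = 28.2 %.

28.2 %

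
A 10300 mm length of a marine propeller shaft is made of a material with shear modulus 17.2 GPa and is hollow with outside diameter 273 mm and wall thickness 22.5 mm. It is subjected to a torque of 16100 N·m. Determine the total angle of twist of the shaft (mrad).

J = π(d_o⁴ − d_i⁴)/32 = π(0.273⁴ − 0.228⁴)/32 = 2.800×10^-4 m⁴.
θ = T·L/(G·J) = 16100 × 10.3 / (17.2×10⁹ × 2.800×10^-4) = 0.03443 rad.

34.4 mrad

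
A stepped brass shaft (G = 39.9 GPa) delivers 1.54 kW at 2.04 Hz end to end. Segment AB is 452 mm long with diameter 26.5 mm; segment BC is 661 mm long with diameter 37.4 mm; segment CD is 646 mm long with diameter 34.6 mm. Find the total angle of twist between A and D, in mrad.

52.3 mrad

ω = 2π·2.04 = 12.82 rad/s, so T = P/ω = 1.54×10³ / 12.82 = 120.1 N·m.
J_AB = π(0.0265)⁴/32 = 4.84×10^-8 m⁴; J_BC = π(0.0374)⁴/32 = 1.92×10^-7 m⁴; J_CD = π(0.0346)⁴/32 = 1.41×10^-7 m⁴.
θ = (T/G)·Σ L_i/J_i = (120.1/39.9×10⁹)·(0.452/4.84×10^-8 + 0.661/1.92×10^-7 + 0.646/1.41×10^-7) = 0.05230 rad.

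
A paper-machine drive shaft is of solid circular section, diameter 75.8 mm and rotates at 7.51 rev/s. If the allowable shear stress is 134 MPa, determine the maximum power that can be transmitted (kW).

541 kW

J = πd⁴/32 = π(0.0758)⁴/32 = 3.241×10^-6 m⁴.
T_max = τ_allow·J/r = 1.34×10^8 × 3.241×10^-6 / 0.0379 = 11460 N·m.
ω = 2π·7.51 = 47.19 rad/s, so P_max = T_max·ω = 5.407×10^5 W.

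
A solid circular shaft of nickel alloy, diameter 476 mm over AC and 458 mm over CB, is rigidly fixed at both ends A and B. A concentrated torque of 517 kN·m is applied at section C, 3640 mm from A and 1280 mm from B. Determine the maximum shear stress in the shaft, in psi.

Compatibility: T_A·a/J_AC = T_B·b/J_CB with T_A + T_B = T₀.
J_AC = 5.04×10^-3 m⁴, J_CB = 4.32×10^-3 m⁴, so T_A = T₀·(J_AC/a)/((J_AC/a)+(J_CB/b)) = 150400 N·m, T_B = 366600 N·m.
τ in each portion: τ_AC = 7.10×10^6 Pa, τ_CB = 1.94×10^7 Pa; maximum is in CB.
τ_max = T_CB·r/J = 366600·0.229/4.32×10^-3 = 1.943×10^7 Pa.

2820 psi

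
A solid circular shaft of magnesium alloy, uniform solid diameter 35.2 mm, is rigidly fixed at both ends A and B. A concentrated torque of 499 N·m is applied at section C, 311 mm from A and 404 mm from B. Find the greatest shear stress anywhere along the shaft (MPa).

32.9 MPa

With uniform GJ and both ends fixed, compatibility θ_AC = θ_CB gives T_A·a = T_B·b, together with T_A + T_B = T₀.
T_A = T₀·b/(a+b) = 499.0·404/715.0 = 282.0 N·m; T_B = 217.0 N·m.
τ in each portion: τ_AC = 3.29×10^7 Pa, τ_CB = 2.53×10^7 Pa; maximum is in AC.
τ_max = T_AC·r/J = 282.0·0.0176/1.51×10^-7 = 3.292×10^7 Pa.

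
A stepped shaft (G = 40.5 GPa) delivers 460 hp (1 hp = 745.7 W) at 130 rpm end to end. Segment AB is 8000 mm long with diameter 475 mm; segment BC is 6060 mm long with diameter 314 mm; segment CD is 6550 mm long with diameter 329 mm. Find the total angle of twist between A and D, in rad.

0.00849 rad

ω = 2π·130/60 = 13.61 rad/s, so T = P/ω = 460×745.7 / 13.61 = 25200 N·m.
J_AB = π(0.475)⁴/32 = 5.00×10^-3 m⁴; J_BC = π(0.314)⁴/32 = 9.54×10^-4 m⁴; J_CD = π(0.329)⁴/32 = 1.15×10^-3 m⁴.
θ = (T/G)·Σ L_i/J_i = (25200/40.5×10⁹)·(8.00/5.00×10^-3 + 6.06/9.54×10^-4 + 6.55/1.15×10^-3) = 8.489×10^-3 rad.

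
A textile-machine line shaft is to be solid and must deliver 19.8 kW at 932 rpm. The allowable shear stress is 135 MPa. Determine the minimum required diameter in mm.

ω = 2π·932/60 = 97.60 rad/s, so T = P/ω = 19.8×10³ / 97.60 = 202.9 N·m.
For a solid shaft τ_max = 16T/(πd³), so d = (16T/(π τ_allow))^(1/3) = (16·202.9/(π·1.35×10^8))^(1/3) = 0.01971 m.

19.7 mm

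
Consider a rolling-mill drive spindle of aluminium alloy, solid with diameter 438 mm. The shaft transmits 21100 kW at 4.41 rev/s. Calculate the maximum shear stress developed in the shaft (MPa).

46.2 MPa

ω = 2π·4.41 = 27.71 rad/s, so T = P/ω = 21100×10³ / 27.71 = 761500 N·m.
J = πd⁴/32 = π(0.438)⁴/32 = 3.613×10^-3 m⁴.
τ_max = T·r/J = 761500 × 0.219 / 3.613×10^-3 = 4.615×10^7 Pa.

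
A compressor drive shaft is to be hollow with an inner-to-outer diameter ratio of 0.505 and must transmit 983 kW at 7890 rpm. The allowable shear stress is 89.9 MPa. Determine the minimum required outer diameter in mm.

41.6 mm

ω = 2π·7890/60 = 826.2 rad/s, so T = P/ω = 983×10³ / 826.2 = 1190 N·m.
For a hollow shaft with d_i/d_o = 0.505: τ_max = 16T/(π d_o³ (1−k⁴)), so d_o = [16T/(π τ_allow (1−k⁴))]^(1/3) = [16·1190/(π·8.99×10^7·0.9350)]^(1/3) = 0.04162 m.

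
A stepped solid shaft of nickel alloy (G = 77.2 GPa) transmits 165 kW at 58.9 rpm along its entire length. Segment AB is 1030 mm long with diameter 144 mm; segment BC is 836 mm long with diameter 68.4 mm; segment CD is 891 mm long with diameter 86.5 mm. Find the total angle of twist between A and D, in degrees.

ω = 2π·58.9/60 = 6.168 rad/s, so T = P/ω = 165×10³ / 6.168 = 26750 N·m.
J_AB = π(0.144)⁴/32 = 4.22×10^-5 m⁴; J_BC = π(0.0684)⁴/32 = 2.15×10^-6 m⁴; J_CD = π(0.0865)⁴/32 = 5.50×10^-6 m⁴.
θ = (T/G)·Σ L_i/J_i = (26750/77.2×10⁹)·(1.03/4.22×10^-5 + 0.836/2.15×10^-6 + 0.891/5.50×10^-6) = 0.1994 rad.

11.4°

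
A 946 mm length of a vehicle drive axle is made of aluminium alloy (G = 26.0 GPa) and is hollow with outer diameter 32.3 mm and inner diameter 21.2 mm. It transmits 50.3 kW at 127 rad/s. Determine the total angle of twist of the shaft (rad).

0.166 rad

ω = 127 rad/s, so T = P/ω = 50.3×10³ / 127.0 = 396.1 N·m.
J = π(d_o⁴ − d_i⁴)/32 = π(0.0323⁴ − 0.0212⁴)/32 = 8.703×10^-8 m⁴.
θ = T·L/(G·J) = 396.1 × 0.946 / (26.0×10⁹ × 8.703×10^-8) = 0.1656 rad.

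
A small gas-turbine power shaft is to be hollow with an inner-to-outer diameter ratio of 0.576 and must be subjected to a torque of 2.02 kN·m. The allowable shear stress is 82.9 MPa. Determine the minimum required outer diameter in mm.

51.9 mm

For a hollow shaft with d_i/d_o = 0.576: τ_max = 16T/(π d_o³ (1−k⁴)), so d_o = [16T/(π τ_allow (1−k⁴))]^(1/3) = [16·2020/(π·8.29×10^7·0.8899)]^(1/3) = 0.05186 m.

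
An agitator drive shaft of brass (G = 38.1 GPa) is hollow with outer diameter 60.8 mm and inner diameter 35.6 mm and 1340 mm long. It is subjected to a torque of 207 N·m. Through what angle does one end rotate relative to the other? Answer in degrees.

J = π(d_o⁴ − d_i⁴)/32 = π(0.0608⁴ − 0.0356⁴)/32 = 1.184×10^-6 m⁴.
θ = T·L/(G·J) = 207.0 × 1.34 / (38.1×10⁹ × 1.184×10^-6) = 6.150×10^-3 rad.

0.352°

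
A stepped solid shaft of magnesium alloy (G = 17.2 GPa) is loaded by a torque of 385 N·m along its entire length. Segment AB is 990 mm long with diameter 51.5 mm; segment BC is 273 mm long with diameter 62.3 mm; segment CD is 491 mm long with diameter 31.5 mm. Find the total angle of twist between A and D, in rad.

0.150 rad

J_AB = π(0.0515)⁴/32 = 6.91×10^-7 m⁴; J_BC = π(0.0623)⁴/32 = 1.48×10^-6 m⁴; J_CD = π(0.0315)⁴/32 = 9.67×10^-8 m⁴.
θ = (T/G)·Σ L_i/J_i = (385.0/17.2×10⁹)·(0.990/6.91×10^-7 + 0.273/1.48×10^-6 + 0.491/9.67×10^-8) = 0.1499 rad.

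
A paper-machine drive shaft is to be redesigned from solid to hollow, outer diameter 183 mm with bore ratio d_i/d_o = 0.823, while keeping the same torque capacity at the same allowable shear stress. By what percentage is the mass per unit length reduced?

51.4 %

Equal τ_max and T ⇒ the solid shaft needs d_s³ = d_o³(1−k⁴), so d_s = 183·(1−0.823⁴)^(1/3) = 149.1 mm.
Area ratio A_h/A_s = d_o²(1−k²)/d_s² = (1−k²)/(1−k⁴)^(2/3) = 0.4859.
Mass saving = 1 − 0.4859 = 51.4 %.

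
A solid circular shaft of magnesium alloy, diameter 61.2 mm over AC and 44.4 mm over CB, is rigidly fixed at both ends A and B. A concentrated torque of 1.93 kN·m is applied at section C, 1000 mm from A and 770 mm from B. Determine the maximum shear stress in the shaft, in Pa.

3.15e7 Pa

Compatibility: T_A·a/J_AC = T_B·b/J_CB with T_A + T_B = T₀.
J_AC = 1.38×10^-6 m⁴, J_CB = 3.82×10^-7 m⁴, so T_A = T₀·(J_AC/a)/((J_AC/a)+(J_CB/b)) = 1419 N·m, T_B = 510.7 N·m.
τ in each portion: τ_AC = 3.15×10^7 Pa, τ_CB = 2.97×10^7 Pa; maximum is in AC.
τ_max = T_AC·r/J = 1419·0.0306/1.38×10^-6 = 3.154×10^7 Pa.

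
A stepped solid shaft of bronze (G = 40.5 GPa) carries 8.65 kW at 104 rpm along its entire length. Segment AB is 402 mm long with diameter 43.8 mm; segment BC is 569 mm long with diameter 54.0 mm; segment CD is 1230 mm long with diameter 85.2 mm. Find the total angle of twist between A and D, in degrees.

2.28°

ω = 2π·104/60 = 10.89 rad/s, so T = P/ω = 8.65×10³ / 10.89 = 794.2 N·m.
J_AB = π(0.0438)⁴/32 = 3.61×10^-7 m⁴; J_BC = π(0.0540)⁴/32 = 8.35×10^-7 m⁴; J_CD = π(0.0852)⁴/32 = 5.17×10^-6 m⁴.
θ = (T/G)·Σ L_i/J_i = (794.2/40.5×10⁹)·(0.402/3.61×10^-7 + 0.569/8.35×10^-7 + 1.23/5.17×10^-6) = 0.03985 rad.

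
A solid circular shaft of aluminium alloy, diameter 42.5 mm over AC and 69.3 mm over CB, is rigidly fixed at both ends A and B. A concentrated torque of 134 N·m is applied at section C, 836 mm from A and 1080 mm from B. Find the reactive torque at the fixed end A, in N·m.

Compatibility: T_A·a/J_AC = T_B·b/J_CB with T_A + T_B = T₀.
J_AC = 3.20×10^-7 m⁴, J_CB = 2.26×10^-6 m⁴, so T_A = T₀·(J_AC/a)/((J_AC/a)+(J_CB/b)) = 20.70 N·m, T_B = 113.3 N·m.

20.7 N·m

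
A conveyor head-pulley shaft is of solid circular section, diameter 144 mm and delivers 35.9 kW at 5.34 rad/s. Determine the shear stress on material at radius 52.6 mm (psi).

ω = 5.34 rad/s, so T = P/ω = 35.9×10³ / 5.340 = 6723 N·m.
J = πd⁴/32 = π(0.144)⁴/32 = 4.221×10^-5 m⁴.
Shear stress varies linearly with radius: τ = T·r/J = 6723 × 0.0526 / 4.221×10^-5 = 8.377×10^6 Pa.

1210 psi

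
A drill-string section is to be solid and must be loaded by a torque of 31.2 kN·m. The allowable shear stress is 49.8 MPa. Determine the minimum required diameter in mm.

147 mm

For a solid shaft τ_max = 16T/(πd³), so d = (16T/(π τ_allow))^(1/3) = (16·31200/(π·4.98×10^7))^(1/3) = 0.1472 m.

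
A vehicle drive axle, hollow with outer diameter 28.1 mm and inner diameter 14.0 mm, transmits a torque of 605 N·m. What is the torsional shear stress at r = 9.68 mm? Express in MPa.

102 MPa

J = π(d_o⁴ − d_i⁴)/32 = π(0.0281⁴ − 0.0140⁴)/32 = 5.744×10^-8 m⁴.
Shear stress varies linearly with radius: τ = T·r/J = 605.0 × 0.00968 / 5.744×10^-8 = 1.020×10^8 Pa.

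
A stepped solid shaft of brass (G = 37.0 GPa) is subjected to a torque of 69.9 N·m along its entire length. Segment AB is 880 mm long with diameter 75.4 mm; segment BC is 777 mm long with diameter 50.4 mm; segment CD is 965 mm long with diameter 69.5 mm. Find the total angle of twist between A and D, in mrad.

3.64 mrad

J_AB = π(0.0754)⁴/32 = 3.17×10^-6 m⁴; J_BC = π(0.0504)⁴/32 = 6.33×10^-7 m⁴; J_CD = π(0.0695)⁴/32 = 2.29×10^-6 m⁴.
θ = (T/G)·Σ L_i/J_i = (69.90/37.0×10⁹)·(0.880/3.17×10^-6 + 0.777/6.33×10^-7 + 0.965/2.29×10^-6) = 3.637×10^-3 rad.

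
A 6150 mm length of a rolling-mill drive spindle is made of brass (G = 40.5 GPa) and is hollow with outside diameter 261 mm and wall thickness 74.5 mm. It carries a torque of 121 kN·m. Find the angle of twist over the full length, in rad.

J = π(d_o⁴ − d_i⁴)/32 = π(0.261⁴ − 0.112⁴)/32 = 4.401×10^-4 m⁴.
θ = T·L/(G·J) = 121000 × 6.15 / (40.5×10⁹ × 4.401×10^-4) = 0.04175 rad.

0.0417 rad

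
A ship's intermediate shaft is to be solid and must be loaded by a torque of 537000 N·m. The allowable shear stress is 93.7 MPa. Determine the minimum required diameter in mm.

For a solid shaft τ_max = 16T/(πd³), so d = (16T/(π τ_allow))^(1/3) = (16·537000/(π·9.37×10^7))^(1/3) = 0.3079 m.

308 mm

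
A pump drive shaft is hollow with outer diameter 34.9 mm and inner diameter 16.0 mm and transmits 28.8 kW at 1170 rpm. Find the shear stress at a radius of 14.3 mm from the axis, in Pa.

ω = 2π·1170/60 = 122.5 rad/s, so T = P/ω = 28.8×10³ / 122.5 = 235.1 N·m.
J = π(d_o⁴ − d_i⁴)/32 = π(0.0349⁴ − 0.0160⁴)/32 = 1.392×10^-7 m⁴.
Shear stress varies linearly with radius: τ = T·r/J = 235.1 × 0.0143 / 1.392×10^-7 = 2.415×10^7 Pa.

2.41e7 Pa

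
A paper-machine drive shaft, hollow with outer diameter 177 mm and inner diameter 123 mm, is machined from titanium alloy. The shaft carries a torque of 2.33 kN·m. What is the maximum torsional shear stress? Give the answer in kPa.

J = π(d_o⁴ − d_i⁴)/32 = π(0.177⁴ − 0.123⁴)/32 = 7.389×10^-5 m⁴.
τ_max = T·r/J = 2330 × 0.0885 / 7.389×10^-5 = 2.791×10^6 Pa.

2790 kPa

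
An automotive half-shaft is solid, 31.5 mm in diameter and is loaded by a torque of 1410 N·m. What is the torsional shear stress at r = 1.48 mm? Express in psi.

J = πd⁴/32 = π(0.0315)⁴/32 = 9.666×10^-8 m⁴.
Shear stress varies linearly with radius: τ = T·r/J = 1410 × 0.00148 / 9.666×10^-8 = 2.159×10^7 Pa.

3130 psi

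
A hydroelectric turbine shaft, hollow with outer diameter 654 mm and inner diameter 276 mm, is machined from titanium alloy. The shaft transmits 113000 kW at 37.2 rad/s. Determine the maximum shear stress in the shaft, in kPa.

ω = 37.2 rad/s, so T = P/ω = 113000×10³ / 37.20 = 3.038e6 N·m.
J = π(d_o⁴ − d_i⁴)/32 = π(0.654⁴ − 0.276⁴)/32 = 0.01739 m⁴.
τ_max = T·r/J = 3.038e6 × 0.327 / 0.01739 = 5.712×10^7 Pa.

57100 kPa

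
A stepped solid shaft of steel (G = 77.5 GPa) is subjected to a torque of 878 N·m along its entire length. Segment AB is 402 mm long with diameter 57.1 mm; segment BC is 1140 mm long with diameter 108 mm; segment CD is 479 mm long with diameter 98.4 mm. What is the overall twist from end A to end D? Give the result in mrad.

5.92 mrad

J_AB = π(0.0571)⁴/32 = 1.04×10^-6 m⁴; J_BC = π(0.108)⁴/32 = 1.34×10^-5 m⁴; J_CD = π(0.0984)⁴/32 = 9.20×10^-6 m⁴.
θ = (T/G)·Σ L_i/J_i = (878.0/77.5×10⁹)·(0.402/1.04×10^-6 + 1.14/1.34×10^-5 + 0.479/9.20×10^-6) = 5.920×10^-3 rad.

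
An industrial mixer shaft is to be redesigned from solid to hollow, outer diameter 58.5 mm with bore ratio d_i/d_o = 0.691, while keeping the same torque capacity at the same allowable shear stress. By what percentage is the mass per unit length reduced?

Equal τ_max and T ⇒ the solid shaft needs d_s³ = d_o³(1−k⁴), so d_s = 58.5·(1−0.691⁴)^(1/3) = 53.67 mm.
Area ratio A_h/A_s = d_o²(1−k²)/d_s² = (1−k²)/(1−k⁴)^(2/3) = 0.6209.
Mass saving = 1 − 0.6209 = 37.9 %.

37.9 %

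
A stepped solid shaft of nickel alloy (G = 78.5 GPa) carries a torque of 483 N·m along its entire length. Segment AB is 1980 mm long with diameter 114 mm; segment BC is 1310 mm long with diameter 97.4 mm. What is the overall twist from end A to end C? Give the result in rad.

0.00165 rad

J_AB = π(0.114)⁴/32 = 1.66×10^-5 m⁴; J_BC = π(0.0974)⁴/32 = 8.84×10^-6 m⁴.
θ = (T/G)·Σ L_i/J_i = (483.0/78.5×10⁹)·(1.98/1.66×10^-5 + 1.31/8.84×10^-6) = 1.647×10^-3 rad.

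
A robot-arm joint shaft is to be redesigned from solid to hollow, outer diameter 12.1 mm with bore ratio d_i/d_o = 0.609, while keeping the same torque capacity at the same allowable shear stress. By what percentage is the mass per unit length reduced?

Equal τ_max and T ⇒ the solid shaft needs d_s³ = d_o³(1−k⁴), so d_s = 12.1·(1−0.609⁴)^(1/3) = 11.52 mm.
Area ratio A_h/A_s = d_o²(1−k²)/d_s² = (1−k²)/(1−k⁴)^(2/3) = 0.6943.
Mass saving = 1 − 0.6943 = 30.6 %.

30.6 %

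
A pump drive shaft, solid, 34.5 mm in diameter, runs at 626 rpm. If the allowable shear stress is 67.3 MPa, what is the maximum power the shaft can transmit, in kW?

J = πd⁴/32 = π(0.0345)⁴/32 = 1.391×10^-7 m⁴.
T_max = τ_allow·J/r = 6.73×10^7 × 1.391×10^-7 / 0.0173 = 542.6 N·m.
ω = 2π·626/60 = 65.55 rad/s, so P_max = T_max·ω = 3.557×10^4 W.

35.6 kW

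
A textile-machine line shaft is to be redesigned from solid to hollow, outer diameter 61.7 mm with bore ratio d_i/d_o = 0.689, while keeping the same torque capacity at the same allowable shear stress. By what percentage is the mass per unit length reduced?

Equal τ_max and T ⇒ the solid shaft needs d_s³ = d_o³(1−k⁴), so d_s = 61.7·(1−0.689⁴)^(1/3) = 56.67 mm.
Area ratio A_h/A_s = d_o²(1−k²)/d_s² = (1−k²)/(1−k⁴)^(2/3) = 0.6228.
Mass saving = 1 − 0.6228 = 37.7 %.

37.7 %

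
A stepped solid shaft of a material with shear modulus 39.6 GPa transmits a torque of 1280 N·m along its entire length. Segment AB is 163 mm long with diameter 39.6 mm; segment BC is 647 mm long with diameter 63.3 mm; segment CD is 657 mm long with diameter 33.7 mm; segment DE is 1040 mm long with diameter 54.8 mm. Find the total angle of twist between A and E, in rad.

0.241 rad

J_AB = π(0.0396)⁴/32 = 2.41×10^-7 m⁴; J_BC = π(0.0633)⁴/32 = 1.58×10^-6 m⁴; J_CD = π(0.0337)⁴/32 = 1.27×10^-7 m⁴; J_DE = π(0.0548)⁴/32 = 8.85×10^-7 m⁴.
θ = (T/G)·Σ L_i/J_i = (1280/39.6×10⁹)·(0.163/2.41×10^-7 + 0.647/1.58×10^-6 + 0.657/1.27×10^-7 + 1.04/8.85×10^-7) = 0.2408 rad.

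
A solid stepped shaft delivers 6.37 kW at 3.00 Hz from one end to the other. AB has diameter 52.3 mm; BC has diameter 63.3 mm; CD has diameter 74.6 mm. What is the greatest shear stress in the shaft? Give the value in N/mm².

12.0 N/mm²

ω = 2π·3.00 = 18.85 rad/s, so T = P/ω = 6.37×10³ / 18.85 = 337.9 N·m.
Under the same torque, τ_max = 16T/(πd³) is largest where d is smallest — segment AB (d = 52.3 mm).
τ_max = 16·337.9/(π·(0.0523)³) = 1.203×10^7 Pa.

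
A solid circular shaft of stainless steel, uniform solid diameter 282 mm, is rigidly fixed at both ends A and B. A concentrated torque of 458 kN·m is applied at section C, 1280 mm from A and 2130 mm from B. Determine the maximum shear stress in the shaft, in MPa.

65.0 MPa

With uniform GJ and both ends fixed, compatibility θ_AC = θ_CB gives T_A·a = T_B·b, together with T_A + T_B = T₀.
T_A = T₀·b/(a+b) = 458000·2130/3410 = 286100 N·m; T_B = 171900 N·m.
τ in each portion: τ_AC = 6.50×10^7 Pa, τ_CB = 3.90×10^7 Pa; maximum is in AC.
τ_max = T_AC·r/J = 286100·0.141/6.21×10^-4 = 6.497×10^7 Pa.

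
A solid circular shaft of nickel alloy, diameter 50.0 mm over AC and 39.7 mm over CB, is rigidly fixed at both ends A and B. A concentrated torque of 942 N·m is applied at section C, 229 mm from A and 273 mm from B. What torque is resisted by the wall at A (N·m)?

706 N·m

Compatibility: T_A·a/J_AC = T_B·b/J_CB with T_A + T_B = T₀.
J_AC = 6.14×10^-7 m⁴, J_CB = 2.44×10^-7 m⁴, so T_A = T₀·(J_AC/a)/((J_AC/a)+(J_CB/b)) = 706.5 N·m, T_B = 235.5 N·m.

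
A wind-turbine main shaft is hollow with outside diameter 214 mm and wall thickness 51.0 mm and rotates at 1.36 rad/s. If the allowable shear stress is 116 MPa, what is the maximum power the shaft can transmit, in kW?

281 kW

J = π(d_o⁴ − d_i⁴)/32 = π(0.214⁴ − 0.112⁴)/32 = 1.905×10^-4 m⁴.
T_max = τ_allow·J/r = 1.16×10^8 × 1.905×10^-4 / 0.107 = 206500 N·m.
ω = 1.36 rad/s, so P_max = T_max·ω = 2.808×10^5 W.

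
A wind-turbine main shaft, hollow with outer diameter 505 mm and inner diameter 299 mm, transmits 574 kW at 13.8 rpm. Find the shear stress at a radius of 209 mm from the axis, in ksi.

2.15 ksi

ω = 2π·13.8/60 = 1.445 rad/s, so T = P/ω = 574×10³ / 1.445 = 397200 N·m.
J = π(d_o⁴ − d_i⁴)/32 = π(0.505⁴ − 0.299⁴)/32 = 5.600×10^-3 m⁴.
Shear stress varies linearly with radius: τ = T·r/J = 397200 × 0.209 / 5.600×10^-3 = 1.482×10^7 Pa.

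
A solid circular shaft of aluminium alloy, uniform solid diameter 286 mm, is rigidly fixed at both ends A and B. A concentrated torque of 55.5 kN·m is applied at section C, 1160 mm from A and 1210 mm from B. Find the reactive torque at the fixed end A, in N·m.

With uniform GJ and both ends fixed, compatibility θ_AC = θ_CB gives T_A·a = T_B·b, together with T_A + T_B = T₀.
T_A = T₀·b/(a+b) = 55500·1210/2370 = 28340 N·m; T_B = 27160 N·m.

28300 N·m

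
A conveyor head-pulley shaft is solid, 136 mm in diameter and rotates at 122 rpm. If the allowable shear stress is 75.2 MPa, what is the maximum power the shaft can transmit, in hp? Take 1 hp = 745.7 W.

J = πd⁴/32 = π(0.136)⁴/32 = 3.359×10^-5 m⁴.
T_max = τ_allow·J/r = 7.52×10^7 × 3.359×10^-5 / 0.0680 = 37140 N·m.
ω = 2π·122/60 = 12.78 rad/s, so P_max = T_max·ω = 4.745×10^5 W.

636 hp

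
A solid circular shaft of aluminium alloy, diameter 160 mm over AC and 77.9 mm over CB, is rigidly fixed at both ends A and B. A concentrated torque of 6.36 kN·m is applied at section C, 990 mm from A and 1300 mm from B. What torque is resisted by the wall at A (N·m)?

Compatibility: T_A·a/J_AC = T_B·b/J_CB with T_A + T_B = T₀.
J_AC = 6.43×10^-5 m⁴, J_CB = 3.62×10^-6 m⁴, so T_A = T₀·(J_AC/a)/((J_AC/a)+(J_CB/b)) = 6099 N·m, T_B = 261.0 N·m.

6100 N·m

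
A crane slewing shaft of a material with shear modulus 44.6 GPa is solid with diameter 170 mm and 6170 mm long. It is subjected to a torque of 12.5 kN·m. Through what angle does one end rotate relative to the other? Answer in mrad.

J = πd⁴/32 = π(0.170)⁴/32 = 8.200×10^-5 m⁴.
θ = T·L/(G·J) = 12500 × 6.17 / (44.6×10⁹ × 8.200×10^-5) = 0.02109 rad.

21.1 mrad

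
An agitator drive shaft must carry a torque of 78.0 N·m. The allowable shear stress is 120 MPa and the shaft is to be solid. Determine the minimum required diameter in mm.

14.9 mm

For a solid shaft τ_max = 16T/(πd³), so d = (16T/(π τ_allow))^(1/3) = (16·78.00/(π·1.20×10^8))^(1/3) = 0.01490 m.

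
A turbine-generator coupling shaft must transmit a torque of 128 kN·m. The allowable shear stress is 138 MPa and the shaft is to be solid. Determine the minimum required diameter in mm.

168 mm

For a solid shaft τ_max = 16T/(πd³), so d = (16T/(π τ_allow))^(1/3) = (16·128000/(π·1.38×10^8))^(1/3) = 0.1678 m.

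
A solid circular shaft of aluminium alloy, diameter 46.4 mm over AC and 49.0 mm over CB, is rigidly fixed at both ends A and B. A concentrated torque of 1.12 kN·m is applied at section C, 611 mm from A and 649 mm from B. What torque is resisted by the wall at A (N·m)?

516 N·m

Compatibility: T_A·a/J_AC = T_B·b/J_CB with T_A + T_B = T₀.
J_AC = 4.55×10^-7 m⁴, J_CB = 5.66×10^-7 m⁴, so T_A = T₀·(J_AC/a)/((J_AC/a)+(J_CB/b)) = 515.9 N·m, T_B = 604.1 N·m.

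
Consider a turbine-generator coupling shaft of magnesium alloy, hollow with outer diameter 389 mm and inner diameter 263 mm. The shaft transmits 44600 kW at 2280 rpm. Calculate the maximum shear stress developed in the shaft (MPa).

20.4 MPa

ω = 2π·2280/60 = 238.8 rad/s, so T = P/ω = 44600×10³ / 238.8 = 186800 N·m.
J = π(d_o⁴ − d_i⁴)/32 = π(0.389⁴ − 0.263⁴)/32 = 1.778×10^-3 m⁴.
τ_max = T·r/J = 186800 × 0.195 / 1.778×10^-3 = 2.043×10^7 Pa.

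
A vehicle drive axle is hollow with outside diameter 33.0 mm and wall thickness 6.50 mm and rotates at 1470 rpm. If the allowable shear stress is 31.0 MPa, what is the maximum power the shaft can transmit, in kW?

J = π(d_o⁴ − d_i⁴)/32 = π(0.0330⁴ − 0.0200⁴)/32 = 1.007×10^-7 m⁴.
T_max = τ_allow·J/r = 3.10×10^7 × 1.007×10^-7 / 0.0165 = 189.2 N·m.
ω = 2π·1470/60 = 153.9 rad/s, so P_max = T_max·ω = 2.913×10^4 W.

29.1 kW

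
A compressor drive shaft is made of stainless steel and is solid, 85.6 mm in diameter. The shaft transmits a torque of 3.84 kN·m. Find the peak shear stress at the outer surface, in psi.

J = πd⁴/32 = π(0.0856)⁴/32 = 5.271×10^-6 m⁴.
τ_max = T·r/J = 3840 × 0.0428 / 5.271×10^-6 = 3.118×10^7 Pa.

4520 psi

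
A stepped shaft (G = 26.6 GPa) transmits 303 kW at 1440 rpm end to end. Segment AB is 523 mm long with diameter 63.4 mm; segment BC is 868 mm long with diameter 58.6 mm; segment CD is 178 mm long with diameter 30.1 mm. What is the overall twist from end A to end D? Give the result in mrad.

248 mrad

ω = 2π·1440/60 = 150.8 rad/s, so T = P/ω = 303×10³ / 150.8 = 2009 N·m.
J_AB = π(0.0634)⁴/32 = 1.59×10^-6 m⁴; J_BC = π(0.0586)⁴/32 = 1.16×10^-6 m⁴; J_CD = π(0.0301)⁴/32 = 8.06×10^-8 m⁴.
θ = (T/G)·Σ L_i/J_i = (2009/26.6×10⁹)·(0.523/1.59×10^-6 + 0.868/1.16×10^-6 + 0.178/8.06×10^-8) = 0.2484 rad.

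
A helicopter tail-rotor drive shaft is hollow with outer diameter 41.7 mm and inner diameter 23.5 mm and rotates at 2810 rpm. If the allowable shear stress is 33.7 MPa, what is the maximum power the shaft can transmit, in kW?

J = π(d_o⁴ − d_i⁴)/32 = π(0.0417⁴ − 0.0235⁴)/32 = 2.669×10^-7 m⁴.
T_max = τ_allow·J/r = 3.37×10^7 × 2.669×10^-7 / 0.0209 = 431.4 N·m.
ω = 2π·2810/60 = 294.3 rad/s, so P_max = T_max·ω = 1.269×10^5 W.

127 kW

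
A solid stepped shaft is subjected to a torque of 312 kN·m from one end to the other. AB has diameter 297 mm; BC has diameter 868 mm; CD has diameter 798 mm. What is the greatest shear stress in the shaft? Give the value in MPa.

Under the same torque, τ_max = 16T/(πd³) is largest where d is smallest — segment AB (d = 297 mm).
τ_max = 16·312000/(π·(0.297)³) = 6.065×10^7 Pa.

60.7 MPa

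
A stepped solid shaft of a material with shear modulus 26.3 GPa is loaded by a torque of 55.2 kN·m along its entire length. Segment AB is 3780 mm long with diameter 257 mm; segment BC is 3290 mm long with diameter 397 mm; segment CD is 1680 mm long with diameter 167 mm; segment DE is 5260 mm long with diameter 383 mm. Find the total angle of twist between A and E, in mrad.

72.8 mrad

J_AB = π(0.257)⁴/32 = 4.28×10^-4 m⁴; J_BC = π(0.397)⁴/32 = 2.44×10^-3 m⁴; J_CD = π(0.167)⁴/32 = 7.64×10^-5 m⁴; J_DE = π(0.383)⁴/32 = 2.11×10^-3 m⁴.
θ = (T/G)·Σ L_i/J_i = (55200/26.3×10⁹)·(3.78/4.28×10^-4 + 3.29/2.44×10^-3 + 1.68/7.64×10^-5 + 5.26/2.11×10^-3) = 0.07276 rad.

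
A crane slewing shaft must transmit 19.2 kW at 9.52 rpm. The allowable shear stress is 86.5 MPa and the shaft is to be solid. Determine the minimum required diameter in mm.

104 mm

ω = 2π·9.52/60 = 0.9969 rad/s, so T = P/ω = 19.2×10³ / 0.9969 = 19260 N·m.
For a solid shaft τ_max = 16T/(πd³), so d = (16T/(π τ_allow))^(1/3) = (16·19260/(π·8.65×10^7))^(1/3) = 0.1043 m.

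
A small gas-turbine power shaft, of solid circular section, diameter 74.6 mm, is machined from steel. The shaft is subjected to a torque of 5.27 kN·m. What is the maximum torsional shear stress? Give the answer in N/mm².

64.6 N/mm²

J = πd⁴/32 = π(0.0746)⁴/32 = 3.041×10^-6 m⁴.
τ_max = T·r/J = 5270 × 0.0373 / 3.041×10^-6 = 6.465×10^7 Pa.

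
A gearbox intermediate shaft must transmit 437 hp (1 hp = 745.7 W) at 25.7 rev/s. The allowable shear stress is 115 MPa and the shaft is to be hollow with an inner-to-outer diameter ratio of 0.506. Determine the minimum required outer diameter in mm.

45.7 mm

ω = 2π·25.7 = 161.5 rad/s, so T = P/ω = 437×745.7 / 161.5 = 2018 N·m.
For a hollow shaft with d_i/d_o = 0.506: τ_max = 16T/(π d_o³ (1−k⁴)), so d_o = [16T/(π τ_allow (1−k⁴))]^(1/3) = [16·2018/(π·1.15×10^8·0.9344)]^(1/3) = 0.04573 m.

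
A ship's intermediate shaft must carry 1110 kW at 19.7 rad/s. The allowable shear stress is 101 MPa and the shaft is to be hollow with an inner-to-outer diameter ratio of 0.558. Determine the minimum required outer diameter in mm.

ω = 19.7 rad/s, so T = P/ω = 1110×10³ / 19.70 = 56350 N·m.
For a hollow shaft with d_i/d_o = 0.558: τ_max = 16T/(π d_o³ (1−k⁴)), so d_o = [16T/(π τ_allow (1−k⁴))]^(1/3) = [16·56350/(π·1.01×10^8·0.9031)]^(1/3) = 0.1465 m.

147 mm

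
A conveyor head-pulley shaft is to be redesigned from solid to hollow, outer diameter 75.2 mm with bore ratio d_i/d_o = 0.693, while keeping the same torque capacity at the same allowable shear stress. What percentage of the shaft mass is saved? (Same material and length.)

Equal τ_max and T ⇒ the solid shaft needs d_s³ = d_o³(1−k⁴), so d_s = 75.2·(1−0.693⁴)^(1/3) = 68.91 mm.
Area ratio A_h/A_s = d_o²(1−k²)/d_s² = (1−k²)/(1−k⁴)^(2/3) = 0.6190.
Mass saving = 1 − 0.6190 = 38.1 %.

38.1 %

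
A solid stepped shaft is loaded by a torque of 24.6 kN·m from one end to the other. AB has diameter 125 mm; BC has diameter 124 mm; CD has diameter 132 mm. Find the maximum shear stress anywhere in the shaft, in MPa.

65.7 MPa

Under the same torque, τ_max = 16T/(πd³) is largest where d is smallest — segment BC (d = 124 mm).
τ_max = 16·24600/(π·(0.124)³) = 6.571×10^7 Pa.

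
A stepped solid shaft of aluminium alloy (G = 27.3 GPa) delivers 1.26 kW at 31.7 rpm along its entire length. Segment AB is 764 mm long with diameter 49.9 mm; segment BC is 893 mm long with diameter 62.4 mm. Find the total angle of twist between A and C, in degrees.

1.48°

ω = 2π·31.7/60 = 3.320 rad/s, so T = P/ω = 1.26×10³ / 3.320 = 379.6 N·m.
J_AB = π(0.0499)⁴/32 = 6.09×10^-7 m⁴; J_BC = π(0.0624)⁴/32 = 1.49×10^-6 m⁴.
θ = (T/G)·Σ L_i/J_i = (379.6/27.3×10⁹)·(0.764/6.09×10^-7 + 0.893/1.49×10^-6) = 0.02579 rad.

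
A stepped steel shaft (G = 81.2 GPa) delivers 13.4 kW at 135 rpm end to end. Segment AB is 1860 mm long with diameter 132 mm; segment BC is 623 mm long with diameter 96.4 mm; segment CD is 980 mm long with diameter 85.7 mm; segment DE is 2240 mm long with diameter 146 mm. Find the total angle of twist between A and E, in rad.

ω = 2π·135/60 = 14.14 rad/s, so T = P/ω = 13.4×10³ / 14.14 = 947.9 N·m.
J_AB = π(0.132)⁴/32 = 2.98×10^-5 m⁴; J_BC = π(0.0964)⁴/32 = 8.48×10^-6 m⁴; J_CD = π(0.0857)⁴/32 = 5.30×10^-6 m⁴; J_DE = π(0.146)⁴/32 = 4.46×10^-5 m⁴.
θ = (T/G)·Σ L_i/J_i = (947.9/81.2×10⁹)·(1.86/2.98×10^-5 + 0.623/8.48×10^-6 + 0.980/5.30×10^-6 + 2.24/4.46×10^-5) = 4.333×10^-3 rad.

0.00433 rad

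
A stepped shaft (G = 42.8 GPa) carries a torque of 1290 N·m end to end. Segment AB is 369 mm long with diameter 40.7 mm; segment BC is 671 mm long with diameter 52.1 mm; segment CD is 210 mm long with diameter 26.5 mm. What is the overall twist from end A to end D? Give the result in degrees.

J_AB = π(0.0407)⁴/32 = 2.69×10^-7 m⁴; J_BC = π(0.0521)⁴/32 = 7.23×10^-7 m⁴; J_CD = π(0.0265)⁴/32 = 4.84×10^-8 m⁴.
θ = (T/G)·Σ L_i/J_i = (1290/42.8×10⁹)·(0.369/2.69×10^-7 + 0.671/7.23×10^-7 + 0.210/4.84×10^-8) = 0.2000 rad.

11.5°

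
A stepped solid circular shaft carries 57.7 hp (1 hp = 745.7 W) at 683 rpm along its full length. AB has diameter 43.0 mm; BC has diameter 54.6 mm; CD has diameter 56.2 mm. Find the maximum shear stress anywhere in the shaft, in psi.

ω = 2π·683/60 = 71.52 rad/s, so T = P/ω = 57.7×745.7 / 71.52 = 601.6 N·m.
Under the same torque, τ_max = 16T/(πd³) is largest where d is smallest — segment AB (d = 43.0 mm).
τ_max = 16·601.6/(π·(0.0430)³) = 3.854×10^7 Pa.

5590 psi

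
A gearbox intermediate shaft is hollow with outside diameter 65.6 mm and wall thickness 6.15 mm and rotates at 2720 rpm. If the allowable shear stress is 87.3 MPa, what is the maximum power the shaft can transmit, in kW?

J = π(d_o⁴ − d_i⁴)/32 = π(0.0656⁴ − 0.0533⁴)/32 = 1.026×10^-6 m⁴.
T_max = τ_allow·J/r = 8.73×10^7 × 1.026×10^-6 / 0.0328 = 2730 N·m.
ω = 2π·2720/60 = 284.8 rad/s, so P_max = T_max·ω = 7.776×10^5 W.

778 kW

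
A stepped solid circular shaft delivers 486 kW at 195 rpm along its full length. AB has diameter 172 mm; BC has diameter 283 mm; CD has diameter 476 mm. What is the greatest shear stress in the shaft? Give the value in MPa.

23.8 MPa

ω = 2π·195/60 = 20.42 rad/s, so T = P/ω = 486×10³ / 20.42 = 23800 N·m.
Under the same torque, τ_max = 16T/(πd³) is largest where d is smallest — segment AB (d = 172 mm).
τ_max = 16·23800/(π·(0.172)³) = 2.382×10^7 Pa.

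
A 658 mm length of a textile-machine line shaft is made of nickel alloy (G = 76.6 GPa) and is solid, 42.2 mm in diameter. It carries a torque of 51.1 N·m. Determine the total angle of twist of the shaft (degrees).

J = πd⁴/32 = π(0.0422)⁴/32 = 3.114×10^-7 m⁴.
θ = T·L/(G·J) = 51.10 × 0.658 / (76.6×10⁹ × 3.114×10^-7) = 1.410×10^-3 rad.

0.0808°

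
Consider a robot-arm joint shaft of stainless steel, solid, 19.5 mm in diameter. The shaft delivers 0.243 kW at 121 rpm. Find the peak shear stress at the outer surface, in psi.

ω = 2π·121/60 = 12.67 rad/s, so T = P/ω = 0.243×10³ / 12.67 = 19.18 N·m.
J = πd⁴/32 = π(0.0195)⁴/32 = 1.420×10^-8 m⁴.
τ_max = T·r/J = 19.18 × 0.00975 / 1.420×10^-8 = 1.317×10^7 Pa.

1910 psi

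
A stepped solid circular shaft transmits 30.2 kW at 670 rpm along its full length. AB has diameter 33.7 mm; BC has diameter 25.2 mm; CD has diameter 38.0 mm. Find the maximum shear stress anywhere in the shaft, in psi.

ω = 2π·670/60 = 70.16 rad/s, so T = P/ω = 30.2×10³ / 70.16 = 430.4 N·m.
Under the same torque, τ_max = 16T/(πd³) is largest where d is smallest — segment BC (d = 25.2 mm).
τ_max = 16·430.4/(π·(0.0252)³) = 1.370×10^8 Pa.

19900 psi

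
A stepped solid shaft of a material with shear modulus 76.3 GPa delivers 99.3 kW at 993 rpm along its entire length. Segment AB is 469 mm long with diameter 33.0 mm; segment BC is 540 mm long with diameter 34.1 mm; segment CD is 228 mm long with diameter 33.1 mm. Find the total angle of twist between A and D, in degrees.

7.19°

ω = 2π·993/60 = 104.0 rad/s, so T = P/ω = 99.3×10³ / 104.0 = 954.9 N·m.
J_AB = π(0.0330)⁴/32 = 1.16×10^-7 m⁴; J_BC = π(0.0341)⁴/32 = 1.33×10^-7 m⁴; J_CD = π(0.0331)⁴/32 = 1.18×10^-7 m⁴.
θ = (T/G)·Σ L_i/J_i = (954.9/76.3×10⁹)·(0.469/1.16×10^-7 + 0.540/1.33×10^-7 + 0.228/1.18×10^-7) = 0.1255 rad.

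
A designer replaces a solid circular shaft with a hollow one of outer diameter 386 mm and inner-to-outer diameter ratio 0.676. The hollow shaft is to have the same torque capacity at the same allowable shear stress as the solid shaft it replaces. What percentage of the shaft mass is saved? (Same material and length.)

Equal τ_max and T ⇒ the solid shaft needs d_s³ = d_o³(1−k⁴), so d_s = 386·(1−0.676⁴)^(1/3) = 357.0 mm.
Area ratio A_h/A_s = d_o²(1−k²)/d_s² = (1−k²)/(1−k⁴)^(2/3) = 0.6348.
Mass saving = 1 − 0.6348 = 36.5 %.

36.5 %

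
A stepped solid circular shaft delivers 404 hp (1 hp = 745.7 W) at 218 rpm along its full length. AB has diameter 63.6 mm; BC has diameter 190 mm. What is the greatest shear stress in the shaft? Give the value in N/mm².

261 N/mm²

ω = 2π·218/60 = 22.83 rad/s, so T = P/ω = 404×745.7 / 22.83 = 13200 N·m.
Under the same torque, τ_max = 16T/(πd³) is largest where d is smallest — segment AB (d = 63.6 mm).
τ_max = 16·13200/(π·(0.0636)³) = 2.613×10^8 Pa.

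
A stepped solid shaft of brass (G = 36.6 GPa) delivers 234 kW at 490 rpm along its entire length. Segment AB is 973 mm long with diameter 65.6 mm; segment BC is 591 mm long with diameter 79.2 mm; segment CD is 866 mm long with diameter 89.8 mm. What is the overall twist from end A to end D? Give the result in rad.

0.103 rad

ω = 2π·490/60 = 51.31 rad/s, so T = P/ω = 234×10³ / 51.31 = 4560 N·m.
J_AB = π(0.0656)⁴/32 = 1.82×10^-6 m⁴; J_BC = π(0.0792)⁴/32 = 3.86×10^-6 m⁴; J_CD = π(0.0898)⁴/32 = 6.38×10^-6 m⁴.
θ = (T/G)·Σ L_i/J_i = (4560/36.6×10⁹)·(0.973/1.82×10^-6 + 0.591/3.86×10^-6 + 0.866/6.38×10^-6) = 0.1026 rad.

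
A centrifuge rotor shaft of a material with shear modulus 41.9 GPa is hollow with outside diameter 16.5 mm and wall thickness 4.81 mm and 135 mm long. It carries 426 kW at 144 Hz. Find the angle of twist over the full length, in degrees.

12.3°

ω = 2π·144 = 904.8 rad/s, so T = P/ω = 426×10³ / 904.8 = 470.8 N·m.
J = π(d_o⁴ − d_i⁴)/32 = π(0.0165⁴ − 0.00688⁴)/32 = 7.057×10^-9 m⁴.
θ = T·L/(G·J) = 470.8 × 0.135 / (41.9×10⁹ × 7.057×10^-9) = 0.2150 rad.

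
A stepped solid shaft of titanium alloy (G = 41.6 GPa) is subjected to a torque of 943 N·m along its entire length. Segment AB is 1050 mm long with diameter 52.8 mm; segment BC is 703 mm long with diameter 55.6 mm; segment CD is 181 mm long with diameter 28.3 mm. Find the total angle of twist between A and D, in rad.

0.113 rad

J_AB = π(0.0528)⁴/32 = 7.63×10^-7 m⁴; J_BC = π(0.0556)⁴/32 = 9.38×10^-7 m⁴; J_CD = π(0.0283)⁴/32 = 6.30×10^-8 m⁴.
θ = (T/G)·Σ L_i/J_i = (943.0/41.6×10⁹)·(1.05/7.63×10^-7 + 0.703/9.38×10^-7 + 0.181/6.30×10^-8) = 0.1133 rad.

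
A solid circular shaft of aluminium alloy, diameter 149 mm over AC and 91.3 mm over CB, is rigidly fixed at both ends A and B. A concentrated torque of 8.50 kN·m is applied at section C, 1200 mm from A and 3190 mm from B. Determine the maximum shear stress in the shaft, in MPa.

Compatibility: T_A·a/J_AC = T_B·b/J_CB with T_A + T_B = T₀.
J_AC = 4.84×10^-5 m⁴, J_CB = 6.82×10^-6 m⁴, so T_A = T₀·(J_AC/a)/((J_AC/a)+(J_CB/b)) = 8072 N·m, T_B = 428.1 N·m.
τ in each portion: τ_AC = 1.24×10^7 Pa, τ_CB = 2.86×10^6 Pa; maximum is in AC.
τ_max = T_AC·r/J = 8072·0.0745/4.84×10^-5 = 1.243×10^7 Pa.

12.4 MPa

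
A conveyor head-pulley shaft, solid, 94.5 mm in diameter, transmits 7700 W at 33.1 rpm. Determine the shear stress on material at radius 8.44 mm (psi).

ω = 2π·33.1/60 = 3.466 rad/s, so T = P/ω = 7700 / 3.466 = 2221 N·m.
J = πd⁴/32 = π(0.0945)⁴/32 = 7.829×10^-6 m⁴.
Shear stress varies linearly with radius: τ = T·r/J = 2221 × 0.00844 / 7.829×10^-6 = 2.395×10^6 Pa.

347 psi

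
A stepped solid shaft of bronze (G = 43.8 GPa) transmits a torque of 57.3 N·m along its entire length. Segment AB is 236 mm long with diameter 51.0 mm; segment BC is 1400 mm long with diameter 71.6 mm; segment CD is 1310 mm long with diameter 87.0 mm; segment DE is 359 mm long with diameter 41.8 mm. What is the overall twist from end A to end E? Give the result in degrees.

J_AB = π(0.0510)⁴/32 = 6.64×10^-7 m⁴; J_BC = π(0.0716)⁴/32 = 2.58×10^-6 m⁴; J_CD = π(0.0870)⁴/32 = 5.62×10^-6 m⁴; J_DE = π(0.0418)⁴/32 = 3.00×10^-7 m⁴.
θ = (T/G)·Σ L_i/J_i = (57.30/43.8×10⁹)·(0.236/6.64×10^-7 + 1.40/2.58×10^-6 + 1.31/5.62×10^-6 + 0.359/3.00×10^-7) = 3.046×10^-3 rad.

0.175°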